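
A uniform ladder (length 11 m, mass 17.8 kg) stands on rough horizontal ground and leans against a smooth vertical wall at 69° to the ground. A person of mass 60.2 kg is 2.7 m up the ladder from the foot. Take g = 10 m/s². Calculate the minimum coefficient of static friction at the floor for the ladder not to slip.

ΣF_y = 0: N_floor = 17.8×10 + 60.2×10 = 780 N.
Torques about the foot: N_wall · 11 sin 69° = 17.8×10×5.5 cos 69° + 60.2×10×2.7 cos 69° → N_wall = 90.885 N.
ΣF_x = 0: f_floor = N_wall = 90.885 N.
μ_min = f_floor / N_floor = 90.885 / 780 = 0.1165.

μ_min ≈ 0.117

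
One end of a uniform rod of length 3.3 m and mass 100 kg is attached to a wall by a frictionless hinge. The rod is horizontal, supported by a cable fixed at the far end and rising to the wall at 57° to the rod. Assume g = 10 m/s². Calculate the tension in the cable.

T ≈ 596 N

Take torques about the hinge: T sin 57° · 3.3 = 100×10×1.65 = 1650 N·m.
So T = 1650 / (0.8387 × 3.3) = 596.18 N.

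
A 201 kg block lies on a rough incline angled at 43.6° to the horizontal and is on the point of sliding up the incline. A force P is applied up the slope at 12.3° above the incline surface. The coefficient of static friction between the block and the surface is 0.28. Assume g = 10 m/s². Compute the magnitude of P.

On the verge of sliding up the incline, friction equals μN and acts down the slope.
Perpendicular: N + P sin 12.3° = W cos 43.6° = 1456 N.
Along incline: P cos 12.3° = W sin 43.6° + μN  with W sin 43.6° = 1386 N.
Solving the pair for P and N: P = 1730 N, N = 1087 N (and f = μN = 304.4 N).

P ≈ 1730 N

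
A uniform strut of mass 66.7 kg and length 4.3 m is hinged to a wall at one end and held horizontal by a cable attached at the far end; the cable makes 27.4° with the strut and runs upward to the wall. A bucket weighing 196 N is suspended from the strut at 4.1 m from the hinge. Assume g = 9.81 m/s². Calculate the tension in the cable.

Take torques about the hinge: T sin 27.4° · 4.3 = 66.7×9.81×2.15 + 196×4.1 = 2210.4 N·m.
So T = 2210.4 / (0.4602 × 4.3) = 1117 N.

T ≈ 1120 N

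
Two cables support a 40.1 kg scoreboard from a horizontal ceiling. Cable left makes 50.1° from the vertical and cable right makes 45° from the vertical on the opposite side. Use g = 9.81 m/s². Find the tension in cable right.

Angles from the horizontal: cable left is 90° − 50.1° = 39.9°, cable right is 90° − 45° = 45°.
Weight W = 40.1 × 9.81 = 393.4 N acts straight down.
Horizontal: T_left cos 39.9° = T_right cos 45°  →  T_left = 0.9217 T_right.
Vertical: T_left sin 39.9° + T_right sin 45° = 393.4.
Substituting the horizontal relation into the vertical equation gives 1.298 T_right = 393.4, so T_right = 303 N.

T_right ≈ 303 N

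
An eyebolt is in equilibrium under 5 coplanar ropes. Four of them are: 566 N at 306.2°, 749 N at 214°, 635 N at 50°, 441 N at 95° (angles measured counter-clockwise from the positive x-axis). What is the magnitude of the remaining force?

F ≈ 97.1 N

Sum the known components: ΣF_x = 83.07 N, ΣF_y = 50.19 N.
For equilibrium the remaining force must supply (−ΣF_x, −ΣF_y) = (-83.07, -50.19) N.
Magnitude = √((-83.07)² + (-50.19)²) = 97.05 N; direction = atan2(-50.19, -83.07) = 211.1°.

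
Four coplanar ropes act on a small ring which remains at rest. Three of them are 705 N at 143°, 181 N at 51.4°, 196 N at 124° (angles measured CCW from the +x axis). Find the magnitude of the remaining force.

F ≈ 918 N

Sum the known components: ΣF_x = -559.7 N, ΣF_y = 728.2 N.
For equilibrium the remaining force must supply (−ΣF_x, −ΣF_y) = (559.7, -728.2) N.
Magnitude = √((559.7)² + (-728.2)²) = 918.5 N; direction = atan2(-728.2, 559.7) = 307.5°.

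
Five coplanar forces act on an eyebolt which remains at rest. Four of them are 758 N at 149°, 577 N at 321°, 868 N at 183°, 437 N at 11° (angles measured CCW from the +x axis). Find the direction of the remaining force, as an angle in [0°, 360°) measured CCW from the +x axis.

θ ≈ 354°

Sum the known components: ΣF_x = -639.2 N, ΣF_y = 65.24 N.
For equilibrium the remaining force must supply (−ΣF_x, −ΣF_y) = (639.2, -65.24) N.
Magnitude = √((639.2)² + (-65.24)²) = 642.5 N; direction = atan2(-65.24, 639.2) = 354.2°.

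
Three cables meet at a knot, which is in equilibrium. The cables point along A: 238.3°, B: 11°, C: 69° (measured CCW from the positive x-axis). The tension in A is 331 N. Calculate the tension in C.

Resolve: ΣF_x = 331 cos 238.3° + T_B cos 11° + T_C cos 69° = 0.
        ΣF_y = 331 sin 238.3° + T_B sin 11° + T_C sin 69° = 0.
The known terms sum to (-173.9, -281.6) N, so 0.9816 T_B + 0.3584 T_C = 173.9 and 0.1908 T_B + 0.9336 T_C = 281.6.
Solving simultaneously: T_B = 72.47 N, T_C = 286.8 N.

T_C ≈ 287 N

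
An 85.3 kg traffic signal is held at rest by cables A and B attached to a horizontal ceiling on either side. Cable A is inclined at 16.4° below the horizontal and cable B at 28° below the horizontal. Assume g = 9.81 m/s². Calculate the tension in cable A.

Weight W = 85.3 × 9.81 = 836.8 N acts straight down.
Horizontal: T_A cos 16.4° = T_B cos 28°  →  T_B = 1.086 T_A.
Vertical: T_A sin 16.4° + T_B sin 28° = 836.8.
Substituting the horizontal relation into the vertical equation gives 0.7924 T_A = 836.8, so T_A = 1056 N.

T_A ≈ 1060 N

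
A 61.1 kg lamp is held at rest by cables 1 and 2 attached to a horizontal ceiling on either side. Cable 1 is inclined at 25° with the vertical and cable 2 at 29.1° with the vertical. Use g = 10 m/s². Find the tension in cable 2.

Angles from the horizontal: cable 1 is 90° − 25° = 65°, cable 2 is 90° − 29.1° = 60.9°.
Weight W = 61.1 × 10 = 611 N acts straight down.
Horizontal: T_1 cos 65° = T_2 cos 60.9°  →  T_1 = 1.151 T_2.
Vertical: T_1 sin 65° + T_2 sin 60.9° = 611.
Substituting the horizontal relation into the vertical equation gives 1.917 T_2 = 611, so T_2 = 318.8 N.

T_2 ≈ 319 N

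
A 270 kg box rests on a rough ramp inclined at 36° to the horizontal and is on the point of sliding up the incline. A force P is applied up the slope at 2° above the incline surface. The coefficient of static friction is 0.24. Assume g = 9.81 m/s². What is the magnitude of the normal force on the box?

N ≈ 2070 N

On the verge of sliding up the incline, friction equals μN and acts down the slope.
Perpendicular: N + P sin 2° = W cos 36° = 2143 N.
Along incline: P cos 2° = W sin 36° + μN  with W sin 36° = 1557 N.
Solving the pair for P and N: P = 2055 N, N = 2071 N (and f = μN = 497.1 N).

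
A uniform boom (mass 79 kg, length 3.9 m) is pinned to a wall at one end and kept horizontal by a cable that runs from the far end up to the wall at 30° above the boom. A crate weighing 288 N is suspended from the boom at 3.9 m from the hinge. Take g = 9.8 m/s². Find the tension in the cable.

Take torques about the hinge: T sin 30° · 3.9 = 79×9.8×1.95 + 288×3.9 = 2632.9 N·m.
So T = 2632.9 / (0.5000 × 3.9) = 1350.2 N.

T ≈ 1350 N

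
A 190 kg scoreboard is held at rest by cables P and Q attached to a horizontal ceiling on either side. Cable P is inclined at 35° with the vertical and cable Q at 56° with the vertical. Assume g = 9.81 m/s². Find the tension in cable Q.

T_Q ≈ 1070 N

Angles from the horizontal: cable P is 90° − 35° = 55°, cable Q is 90° − 56° = 34°.
Weight W = 190 × 9.81 = 1864 N acts straight down.
Horizontal: T_P cos 55° = T_Q cos 34°  →  T_P = 1.445 T_Q.
Vertical: T_P sin 55° + T_Q sin 34° = 1864.
Substituting the horizontal relation into the vertical equation gives 1.743 T_Q = 1864, so T_Q = 1069 N.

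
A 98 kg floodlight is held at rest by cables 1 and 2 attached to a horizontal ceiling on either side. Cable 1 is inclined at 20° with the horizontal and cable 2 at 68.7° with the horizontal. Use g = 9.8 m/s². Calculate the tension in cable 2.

T_2 ≈ 903 N

Weight W = 98 × 9.8 = 960.4 N acts straight down.
Horizontal: T_1 cos 20° = T_2 cos 68.7°  →  T_1 = 0.3866 T_2.
Vertical: T_1 sin 20° + T_2 sin 68.7° = 960.4.
Substituting the horizontal relation into the vertical equation gives 1.064 T_2 = 960.4, so T_2 = 902.7 N.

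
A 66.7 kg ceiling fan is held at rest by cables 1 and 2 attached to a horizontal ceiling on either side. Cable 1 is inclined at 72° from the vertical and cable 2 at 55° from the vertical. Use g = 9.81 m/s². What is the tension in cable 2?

T_2 ≈ 779 N

Angles from the horizontal: cable 1 is 90° − 72° = 18°, cable 2 is 90° − 55° = 35°.
Weight W = 66.7 × 9.81 = 654.3 N acts straight down.
Horizontal: T_1 cos 18° = T_2 cos 35°  →  T_1 = 0.8613 T_2.
Vertical: T_1 sin 18° + T_2 sin 35° = 654.3.
Substituting the horizontal relation into the vertical equation gives 0.8397 T_2 = 654.3, so T_2 = 779.2 N.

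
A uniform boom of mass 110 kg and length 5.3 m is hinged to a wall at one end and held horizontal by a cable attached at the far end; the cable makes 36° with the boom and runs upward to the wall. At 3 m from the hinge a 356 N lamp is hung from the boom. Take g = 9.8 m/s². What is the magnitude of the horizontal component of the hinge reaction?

H_x ≈ 1020 N

Take torques about the hinge: T sin 36° · 5.3 = 110×9.8×2.65 + 356×3 = 3924.7 N·m.
So T = 3924.7 / (0.5878 × 5.3) = 1259.8 N.
ΣF_x = 0: H_x = T cos 36° = 1019.2 N.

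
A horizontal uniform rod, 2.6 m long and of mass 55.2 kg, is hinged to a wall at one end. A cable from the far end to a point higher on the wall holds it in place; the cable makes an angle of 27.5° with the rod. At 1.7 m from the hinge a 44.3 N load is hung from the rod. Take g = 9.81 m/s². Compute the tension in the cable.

Take torques about the hinge: T sin 27.5° · 2.6 = 55.2×9.81×1.3 + 44.3×1.7 = 779.28 N·m.
So T = 779.28 / (0.4617 × 2.6) = 649.1 N.

T ≈ 649 N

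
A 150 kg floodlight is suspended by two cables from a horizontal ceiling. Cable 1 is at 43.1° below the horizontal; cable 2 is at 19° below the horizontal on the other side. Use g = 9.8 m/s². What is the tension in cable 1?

Weight W = 150 × 9.8 = 1470 N acts straight down.
Horizontal: T_1 cos 43.1° = T_2 cos 19°  →  T_2 = 0.7722 T_1.
Vertical: T_1 sin 43.1° + T_2 sin 19° = 1470.
Substituting the horizontal relation into the vertical equation gives 0.9347 T_1 = 1470, so T_1 = 1573 N.

T_1 ≈ 1570 N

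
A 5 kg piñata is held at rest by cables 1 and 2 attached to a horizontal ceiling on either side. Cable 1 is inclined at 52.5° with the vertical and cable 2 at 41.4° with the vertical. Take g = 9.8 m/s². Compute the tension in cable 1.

T_1 ≈ 32.5 N

Angles from the horizontal: cable 1 is 90° − 52.5° = 37.5°, cable 2 is 90° − 41.4° = 48.6°.
Weight W = 5 × 9.8 = 49 N acts straight down.
Horizontal: T_1 cos 37.5° = T_2 cos 48.6°  →  T_2 = 1.2 T_1.
Vertical: T_1 sin 37.5° + T_2 sin 48.6° = 49.
Substituting the horizontal relation into the vertical equation gives 1.509 T_1 = 49, so T_1 = 32.48 N.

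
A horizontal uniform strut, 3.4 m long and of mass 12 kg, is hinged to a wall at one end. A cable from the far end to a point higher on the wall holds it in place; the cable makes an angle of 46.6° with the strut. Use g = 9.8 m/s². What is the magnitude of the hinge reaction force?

|H| ≈ 80.9 N

Take torques about the hinge: T sin 46.6° · 3.4 = 12×9.8×1.7 = 199.92 N·m.
So T = 199.92 / (0.7266 × 3.4) = 80.928 N.
ΣF_x = 0: H_x = T cos 46.6° = 55.604 N.
ΣF_y = 0: H_y = (12×9.8) − T sin 46.6° = 117.6 − 58.8 = 58.8 N.
|H| = √(H_x² + H_y²) = √((55.604)² + (58.8)²) = 80.928 N.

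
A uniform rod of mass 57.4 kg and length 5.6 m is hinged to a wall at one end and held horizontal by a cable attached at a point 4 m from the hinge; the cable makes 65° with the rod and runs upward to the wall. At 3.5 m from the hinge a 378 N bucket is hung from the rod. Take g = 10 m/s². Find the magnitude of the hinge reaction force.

|H| ≈ 406 N

Take torques about the hinge: T sin 65° · 4 = 57.4×10×2.8 + 378×3.5 = 2930.2 N·m.
So T = 2930.2 / (0.9063 × 4) = 808.28 N.
ΣF_x = 0: H_x = T cos 65° = 341.59 N.
ΣF_y = 0: H_y = (57.4×10 + 378) − T sin 65° = 952 − 732.55 = 219.45 N.
|H| = √(H_x² + H_y²) = √((341.59)² + (219.45)²) = 406.01 N.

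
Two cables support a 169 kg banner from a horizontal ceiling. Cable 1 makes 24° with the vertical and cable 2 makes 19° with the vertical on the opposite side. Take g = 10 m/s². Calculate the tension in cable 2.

Angles from the horizontal: cable 1 is 90° − 24° = 66°, cable 2 is 90° − 19° = 71°.
Weight W = 169 × 10 = 1690 N acts straight down.
Horizontal: T_1 cos 66° = T_2 cos 71°  →  T_1 = 0.8004 T_2.
Vertical: T_1 sin 66° + T_2 sin 71° = 1690.
Substituting the horizontal relation into the vertical equation gives 1.677 T_2 = 1690, so T_2 = 1008 N.

T_2 ≈ 1010 N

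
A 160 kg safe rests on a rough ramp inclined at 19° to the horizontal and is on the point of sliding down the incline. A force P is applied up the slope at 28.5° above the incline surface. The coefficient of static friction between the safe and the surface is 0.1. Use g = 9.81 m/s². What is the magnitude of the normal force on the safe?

N ≈ 1280 N

On the verge of sliding down the incline, friction equals μN and acts up the slope.
Perpendicular: N + P sin 28.5° = W cos 19° = 1484 N.
Along incline: P cos 28.5° + μN = W sin 19° with W sin 19° = 511 N.
Solving the pair for P and N: P = 436.3 N, N = 1276 N (and f = μN = 127.6 N).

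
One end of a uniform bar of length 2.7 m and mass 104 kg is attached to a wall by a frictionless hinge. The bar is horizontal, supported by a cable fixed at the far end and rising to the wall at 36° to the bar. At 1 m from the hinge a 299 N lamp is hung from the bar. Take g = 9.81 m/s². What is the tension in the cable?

T ≈ 1060 N

Take torques about the hinge: T sin 36° · 2.7 = 104×9.81×1.35 + 299×1 = 1676.3 N·m.
So T = 1676.3 / (0.5878 × 2.7) = 1056.3 N.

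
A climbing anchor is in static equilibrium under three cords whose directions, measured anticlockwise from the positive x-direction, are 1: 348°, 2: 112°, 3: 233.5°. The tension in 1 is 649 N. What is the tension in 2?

Resolve: ΣF_x = 649 cos 348° + T_2 cos 112° + T_3 cos 233.5° = 0.
        ΣF_y = 649 sin 348° + T_2 sin 112° + T_3 sin 233.5° = 0.
The known terms sum to (634.8, -134.9) N, so -0.3746 T_2 − 0.5948 T_3 = -634.8 and 0.9272 T_2 − 0.8039 T_3 = 134.9.
Solving simultaneously: T_2 = 692.6 N, T_3 = 631 N.

T_2 ≈ 693 N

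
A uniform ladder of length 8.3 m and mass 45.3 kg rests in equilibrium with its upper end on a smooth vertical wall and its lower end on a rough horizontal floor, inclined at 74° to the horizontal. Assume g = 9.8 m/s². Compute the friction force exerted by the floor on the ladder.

f ≈ 63.6 N

Torques about the foot: N_wall · 8.3 sin 74° = 45.3×9.8×4.15 cos 74° → N_wall = 63.649 N.
ΣF_x = 0: f_floor = N_wall = 63.649 N.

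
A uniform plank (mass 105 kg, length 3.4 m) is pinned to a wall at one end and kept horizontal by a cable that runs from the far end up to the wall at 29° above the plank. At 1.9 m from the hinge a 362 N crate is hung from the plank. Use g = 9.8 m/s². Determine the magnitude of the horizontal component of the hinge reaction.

H_x ≈ 1290 N

Take torques about the hinge: T sin 29° · 3.4 = 105×9.8×1.7 + 362×1.9 = 2437.1 N·m.
So T = 2437.1 / (0.4848 × 3.4) = 1478.5 N.
ΣF_x = 0: H_x = T cos 29° = 1293.1 N.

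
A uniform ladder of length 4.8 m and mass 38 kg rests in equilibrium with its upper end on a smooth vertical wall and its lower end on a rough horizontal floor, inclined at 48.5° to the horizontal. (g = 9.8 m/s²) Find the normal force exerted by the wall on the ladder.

N_wall ≈ 165 N

Torques about the foot: N_wall · 4.8 sin 48.5° = 38×9.8×2.4 cos 48.5° → N_wall = 164.74 N.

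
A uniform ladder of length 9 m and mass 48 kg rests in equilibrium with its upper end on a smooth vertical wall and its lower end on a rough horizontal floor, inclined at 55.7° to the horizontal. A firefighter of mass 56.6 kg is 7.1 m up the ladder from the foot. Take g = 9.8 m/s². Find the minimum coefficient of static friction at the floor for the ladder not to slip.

μ_min ≈ 0.448

ΣF_y = 0: N_floor = 48×9.8 + 56.6×9.8 = 1025.1 N.
Torques about the foot: N_wall · 9 sin 55.7° = 48×9.8×4.5 cos 55.7° + 56.6×9.8×7.1 cos 55.7° → N_wall = 458.94 N.
ΣF_x = 0: f_floor = N_wall = 458.94 N.
μ_min = f_floor / N_floor = 458.94 / 1025.1 = 0.4477.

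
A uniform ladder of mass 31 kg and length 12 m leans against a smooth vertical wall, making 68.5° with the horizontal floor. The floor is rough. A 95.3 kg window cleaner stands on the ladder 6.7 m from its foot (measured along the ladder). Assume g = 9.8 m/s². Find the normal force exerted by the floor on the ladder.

ΣF_y = 0: N_floor = 31×9.8 + 95.3×9.8 = 1237.7 N.

N_floor ≈ 1240 N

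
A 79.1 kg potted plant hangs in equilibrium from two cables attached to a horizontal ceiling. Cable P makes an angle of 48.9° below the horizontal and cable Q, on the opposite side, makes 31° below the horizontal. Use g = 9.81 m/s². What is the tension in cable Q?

Weight W = 79.1 × 9.81 = 776 N acts straight down.
Horizontal: T_P cos 48.9° = T_Q cos 31°  →  T_P = 1.304 T_Q.
Vertical: T_P sin 48.9° + T_Q sin 31° = 776.
Substituting the horizontal relation into the vertical equation gives 1.498 T_Q = 776, so T_Q = 518.1 N.

T_Q ≈ 518 N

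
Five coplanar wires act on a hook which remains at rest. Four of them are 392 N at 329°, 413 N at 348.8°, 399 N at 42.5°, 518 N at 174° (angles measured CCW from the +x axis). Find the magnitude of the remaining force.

Sum the known components: ΣF_x = 520.2 N, ΣF_y = 41.59 N.
For equilibrium the remaining force must supply (−ΣF_x, −ΣF_y) = (-520.2, -41.59) N.
Magnitude = √((-520.2)² + (-41.59)²) = 521.8 N; direction = atan2(-41.59, -520.2) = 184.6°.

F ≈ 522 N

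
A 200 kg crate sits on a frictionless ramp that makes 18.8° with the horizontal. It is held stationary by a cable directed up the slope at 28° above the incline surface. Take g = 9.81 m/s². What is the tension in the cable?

Take axes along and perpendicular to the incline. Weight components: W sin 18.8° = 632.3 N down-slope, W cos 18.8° = 1857 N into the surface.
Along incline: T cos 28° = W sin 18.8° → T = 716.1 N.
Perpendicular: N = W cos 18.8° − T sin 28° = 1521 N.

T ≈ 716 N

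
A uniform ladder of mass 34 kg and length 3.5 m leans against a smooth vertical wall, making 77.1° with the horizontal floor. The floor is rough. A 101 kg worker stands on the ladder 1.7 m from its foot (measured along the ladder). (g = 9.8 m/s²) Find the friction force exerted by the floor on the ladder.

Torques about the foot: N_wall · 3.5 sin 77.1° = 34×9.8×1.75 cos 77.1° + 101×9.8×1.7 cos 77.1° → N_wall = 148.27 N.
ΣF_x = 0: f_floor = N_wall = 148.27 N.

f ≈ 148 N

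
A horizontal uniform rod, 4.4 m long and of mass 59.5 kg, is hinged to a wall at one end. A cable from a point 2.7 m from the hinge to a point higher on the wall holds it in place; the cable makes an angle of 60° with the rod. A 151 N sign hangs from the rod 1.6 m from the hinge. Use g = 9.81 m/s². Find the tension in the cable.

T ≈ 653 N

Take torques about the hinge: T sin 60° · 2.7 = 59.5×9.81×2.2 + 151×1.6 = 1525.7 N·m.
So T = 1525.7 / (0.8660 × 2.7) = 652.5 N.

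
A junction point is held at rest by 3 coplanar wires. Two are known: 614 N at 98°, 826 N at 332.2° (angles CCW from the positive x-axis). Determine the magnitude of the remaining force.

Sum the known components: ΣF_x = 645.2 N, ΣF_y = 222.8 N.
For equilibrium the remaining force must supply (−ΣF_x, −ΣF_y) = (-645.2, -222.8) N.
Magnitude = √((-645.2)² + (-222.8)²) = 682.6 N; direction = atan2(-222.8, -645.2) = 199.0°.

F ≈ 683 N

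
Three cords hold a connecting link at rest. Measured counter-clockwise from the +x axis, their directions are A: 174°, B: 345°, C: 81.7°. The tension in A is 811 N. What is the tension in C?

Resolve: ΣF_x = 811 cos 174° + T_B cos 345° + T_C cos 81.7° = 0.
        ΣF_y = 811 sin 174° + T_B sin 345° + T_C sin 81.7° = 0.
The known terms sum to (-806.6, 84.77) N, so 0.9659 T_B + 0.1444 T_C = 806.6 and -0.2588 T_B + 0.9895 T_C = -84.77.
Solving simultaneously: T_B = 815.9 N, T_C = 127.7 N.

T_C ≈ 128 N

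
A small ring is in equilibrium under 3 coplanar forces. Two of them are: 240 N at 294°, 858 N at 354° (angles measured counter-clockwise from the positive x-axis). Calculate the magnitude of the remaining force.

F ≈ 1000 N

Sum the known components: ΣF_x = 950.9 N, ΣF_y = -308.9 N.
For equilibrium the remaining force must supply (−ΣF_x, −ΣF_y) = (-950.9, 308.9) N.
Magnitude = √((-950.9)² + (308.9)²) = 999.8 N; direction = atan2(308.9, -950.9) = 162.0°.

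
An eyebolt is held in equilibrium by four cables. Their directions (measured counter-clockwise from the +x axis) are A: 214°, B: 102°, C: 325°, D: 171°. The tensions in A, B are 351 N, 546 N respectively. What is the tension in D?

Resolve: ΣF_x = 351 cos 214° + 546 cos 102° + T_C cos 325° + T_D cos 171° = 0.
        ΣF_y = 351 sin 214° + 546 sin 102° + T_C sin 325° + T_D sin 171° = 0.
The known terms sum to (-404.5, 337.8) N, so 0.8192 T_C − 0.9877 T_D = 404.5 and -0.5736 T_C + 0.1564 T_D = -337.8.
Solving simultaneously: T_C = 616.7 N, T_D = 101.9 N.

T_D ≈ 102 N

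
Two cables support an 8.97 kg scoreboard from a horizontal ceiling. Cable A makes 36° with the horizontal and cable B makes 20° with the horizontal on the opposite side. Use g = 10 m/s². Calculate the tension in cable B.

Weight W = 8.97 × 10 = 89.7 N acts straight down.
Horizontal: T_A cos 36° = T_B cos 20°  →  T_A = 1.162 T_B.
Vertical: T_A sin 36° + T_B sin 20° = 89.7.
Substituting the horizontal relation into the vertical equation gives 1.025 T_B = 89.7, so T_B = 87.53 N.

T_B ≈ 87.5 N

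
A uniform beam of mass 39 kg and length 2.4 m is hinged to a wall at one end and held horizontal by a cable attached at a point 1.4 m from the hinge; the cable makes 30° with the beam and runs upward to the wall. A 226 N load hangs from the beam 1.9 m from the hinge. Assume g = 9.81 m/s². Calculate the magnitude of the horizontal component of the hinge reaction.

Take torques about the hinge: T sin 30° · 1.4 = 39×9.81×1.2 + 226×1.9 = 888.51 N·m.
So T = 888.51 / (0.5000 × 1.4) = 1269.3 N.
ΣF_x = 0: H_x = T cos 30° = 1099.2 N.

H_x ≈ 1100 N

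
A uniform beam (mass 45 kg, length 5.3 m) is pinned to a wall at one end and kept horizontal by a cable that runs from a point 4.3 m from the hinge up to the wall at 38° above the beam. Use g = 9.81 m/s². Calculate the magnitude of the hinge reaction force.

Take torques about the hinge: T sin 38° · 4.3 = 45×9.81×2.65 = 1169.8 N·m.
So T = 1169.8 / (0.6157 × 4.3) = 441.89 N.
ΣF_x = 0: H_x = T cos 38° = 348.22 N.
ΣF_y = 0: H_y = (45×9.81) − T sin 38° = 441.45 − 272.06 = 169.39 N.
|H| = √(H_x² + H_y²) = √((348.22)² + (169.39)²) = 387.23 N.

|H| ≈ 387 N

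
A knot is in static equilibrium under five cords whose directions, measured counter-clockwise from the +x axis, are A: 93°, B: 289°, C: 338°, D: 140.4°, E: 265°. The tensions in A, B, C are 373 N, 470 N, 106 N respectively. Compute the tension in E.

Resolve: ΣF_x = 373 cos 93° + 470 cos 289° + 106 cos 338° + T_D cos 140.4° + T_E cos 265° = 0.
        ΣF_y = 373 sin 93° + 470 sin 289° + 106 sin 338° + T_D sin 140.4° + T_E sin 265° = 0.
The known terms sum to (231.8, -111.6) N, so -0.7705 T_D − 0.0872 T_E = -231.8 and 0.6374 T_D − 0.9962 T_E = 111.6.
Solving simultaneously: T_D = 292.3 N, T_E = 75.01 N.

T_E ≈ 75 N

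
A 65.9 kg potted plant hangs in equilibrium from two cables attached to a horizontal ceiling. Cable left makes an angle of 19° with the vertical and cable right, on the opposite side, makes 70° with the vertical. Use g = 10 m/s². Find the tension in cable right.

T_right ≈ 215 N

Angles from the horizontal: cable left is 90° − 19° = 71°, cable right is 90° − 70° = 20°.
Weight W = 65.9 × 10 = 659 N acts straight down.
Horizontal: T_left cos 71° = T_right cos 20°  →  T_left = 2.886 T_right.
Vertical: T_left sin 71° + T_right sin 20° = 659.
Substituting the horizontal relation into the vertical equation gives 3.071 T_right = 659, so T_right = 214.6 N.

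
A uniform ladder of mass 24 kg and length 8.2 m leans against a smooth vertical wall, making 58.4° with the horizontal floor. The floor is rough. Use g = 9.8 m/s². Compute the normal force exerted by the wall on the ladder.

Torques about the foot: N_wall · 8.2 sin 58.4° = 24×9.8×4.1 cos 58.4° → N_wall = 72.348 N.

N_wall ≈ 72.3 N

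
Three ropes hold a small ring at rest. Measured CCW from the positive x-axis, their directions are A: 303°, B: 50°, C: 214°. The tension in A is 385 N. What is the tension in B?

T_B ≈ 1400 N

Resolve: ΣF_x = 385 cos 303° + T_B cos 50° + T_C cos 214° = 0.
        ΣF_y = 385 sin 303° + T_B sin 50° + T_C sin 214° = 0.
The known terms sum to (209.7, -322.9) N, so 0.6428 T_B − 0.8290 T_C = -209.7 and 0.7660 T_B − 0.5592 T_C = 322.9.
Solving simultaneously: T_B = 1397 N, T_C = 1336 N.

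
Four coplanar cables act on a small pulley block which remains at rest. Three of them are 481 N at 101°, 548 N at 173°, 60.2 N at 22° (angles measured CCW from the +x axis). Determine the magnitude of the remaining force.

F ≈ 807 N

Sum the known components: ΣF_x = -579.9 N, ΣF_y = 561.5 N.
For equilibrium the remaining force must supply (−ΣF_x, −ΣF_y) = (579.9, -561.5) N.
Magnitude = √((579.9)² + (-561.5)²) = 807.2 N; direction = atan2(-561.5, 579.9) = 315.9°.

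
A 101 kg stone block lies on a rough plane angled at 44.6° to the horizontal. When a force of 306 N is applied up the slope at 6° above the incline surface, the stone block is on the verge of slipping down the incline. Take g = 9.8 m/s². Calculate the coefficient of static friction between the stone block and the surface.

On the verge of sliding down the incline, friction is at its maximum μN and acts up the slope.
Perpendicular to incline: N = W cos 44.6° − P sin 6° = 704.8 − 31.99 = 672.8 N.
Along incline: P cos 6° + μN = W sin 44.6° → μ = (W sin 44.6° − P cos 6°) / N = 0.5807.

μ ≈ 0.581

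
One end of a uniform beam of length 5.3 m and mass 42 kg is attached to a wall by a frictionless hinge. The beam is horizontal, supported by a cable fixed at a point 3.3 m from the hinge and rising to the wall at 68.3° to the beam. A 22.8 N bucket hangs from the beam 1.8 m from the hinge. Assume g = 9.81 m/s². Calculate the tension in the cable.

Take torques about the hinge: T sin 68.3° · 3.3 = 42×9.81×2.65 + 22.8×1.8 = 1132.9 N·m.
So T = 1132.9 / (0.9291 × 3.3) = 369.49 N.

T ≈ 369 N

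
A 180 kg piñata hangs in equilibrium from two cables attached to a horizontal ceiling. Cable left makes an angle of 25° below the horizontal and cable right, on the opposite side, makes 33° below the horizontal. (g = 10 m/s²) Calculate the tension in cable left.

Weight W = 180 × 10 = 1800 N acts straight down.
Horizontal: T_left cos 25° = T_right cos 33°  →  T_right = 1.081 T_left.
Vertical: T_left sin 25° + T_right sin 33° = 1800.
Substituting the horizontal relation into the vertical equation gives 1.011 T_left = 1800, so T_left = 1780 N.

T_left ≈ 1780 N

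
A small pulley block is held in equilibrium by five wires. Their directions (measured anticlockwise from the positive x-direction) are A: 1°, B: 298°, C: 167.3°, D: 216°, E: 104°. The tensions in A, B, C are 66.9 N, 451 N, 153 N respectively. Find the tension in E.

T_E ≈ 399 N

Resolve: ΣF_x = 66.9 cos 1° + 451 cos 298° + 153 cos 167.3° + T_D cos 216° + T_E cos 104° = 0.
        ΣF_y = 66.9 sin 1° + 451 sin 298° + 153 sin 167.3° + T_D sin 216° + T_E sin 104° = 0.
The known terms sum to (129.4, -363.4) N, so -0.8090 T_D − 0.2419 T_E = -129.4 and -0.5878 T_D + 0.9703 T_E = 363.4.
Solving simultaneously: T_D = 40.56 N, T_E = 399.1 N.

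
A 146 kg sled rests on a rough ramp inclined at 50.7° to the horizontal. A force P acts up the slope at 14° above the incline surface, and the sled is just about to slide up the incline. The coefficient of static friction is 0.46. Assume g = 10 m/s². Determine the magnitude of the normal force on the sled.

On the verge of sliding up the incline, friction equals μN and acts down the slope.
Perpendicular: N + P sin 14° = W cos 50.7° = 924.7 N.
Along incline: P cos 14° = W sin 50.7° + μN  with W sin 50.7° = 1130 N.
Solving the pair for P and N: P = 1438 N, N = 576.9 N (and f = μN = 265.4 N).

N ≈ 577 N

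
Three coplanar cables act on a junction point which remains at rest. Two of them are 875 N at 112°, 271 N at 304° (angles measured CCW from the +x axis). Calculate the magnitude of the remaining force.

F ≈ 613 N

Sum the known components: ΣF_x = -176.2 N, ΣF_y = 586.6 N.
For equilibrium the remaining force must supply (−ΣF_x, −ΣF_y) = (176.2, -586.6) N.
Magnitude = √((176.2)² + (-586.6)²) = 612.5 N; direction = atan2(-586.6, 176.2) = 286.7°.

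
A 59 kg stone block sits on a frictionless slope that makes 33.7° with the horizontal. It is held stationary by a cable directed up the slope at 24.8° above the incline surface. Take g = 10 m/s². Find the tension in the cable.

Take axes along and perpendicular to the incline. Weight components: W sin 33.7° = 327.4 N down-slope, W cos 33.7° = 490.9 N into the surface.
Along incline: T cos 24.8° = W sin 33.7° → T = 360.6 N.
Perpendicular: N = W cos 33.7° − T sin 24.8° = 339.6 N.

T ≈ 361 N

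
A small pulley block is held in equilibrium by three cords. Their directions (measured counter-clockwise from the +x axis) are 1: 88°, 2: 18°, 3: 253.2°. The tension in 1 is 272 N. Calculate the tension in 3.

T_3 ≈ 311 N

Resolve: ΣF_x = 272 cos 88° + T_2 cos 18° + T_3 cos 253.2° = 0.
        ΣF_y = 272 sin 88° + T_2 sin 18° + T_3 sin 253.2° = 0.
The known terms sum to (9.493, 271.8) N, so 0.9511 T_2 − 0.2890 T_3 = -9.493 and 0.3090 T_2 − 0.9573 T_3 = -271.8.
Solving simultaneously: T_2 = 84.61 N, T_3 = 311.3 N.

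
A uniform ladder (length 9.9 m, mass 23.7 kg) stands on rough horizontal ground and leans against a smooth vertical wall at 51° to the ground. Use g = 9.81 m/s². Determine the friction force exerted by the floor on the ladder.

f ≈ 94.1 N

Torques about the foot: N_wall · 9.9 sin 51° = 23.7×9.81×4.95 cos 51° → N_wall = 94.136 N.
ΣF_x = 0: f_floor = N_wall = 94.136 N.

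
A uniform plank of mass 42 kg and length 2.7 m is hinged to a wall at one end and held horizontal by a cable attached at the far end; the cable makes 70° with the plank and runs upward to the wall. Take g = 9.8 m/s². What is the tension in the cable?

T ≈ 219 N

Take torques about the hinge: T sin 70° · 2.7 = 42×9.8×1.35 = 555.66 N·m.
So T = 555.66 / (0.9397 × 2.7) = 219.01 N.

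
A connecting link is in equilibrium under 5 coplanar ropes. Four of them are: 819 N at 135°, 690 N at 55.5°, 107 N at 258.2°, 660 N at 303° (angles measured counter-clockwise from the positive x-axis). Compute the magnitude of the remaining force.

F ≈ 512 N

Sum the known components: ΣF_x = 149.3 N, ΣF_y = 489.5 N.
For equilibrium the remaining force must supply (−ΣF_x, −ΣF_y) = (-149.3, -489.5) N.
Magnitude = √((-149.3)² + (-489.5)²) = 511.8 N; direction = atan2(-489.5, -149.3) = 253.0°.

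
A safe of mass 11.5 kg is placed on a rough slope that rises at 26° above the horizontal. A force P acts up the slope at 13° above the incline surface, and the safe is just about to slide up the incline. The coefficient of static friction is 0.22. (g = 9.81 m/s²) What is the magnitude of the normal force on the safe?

On the verge of sliding up the incline, friction equals μN and acts down the slope.
Perpendicular: N + P sin 13° = W cos 26° = 101.4 N.
Along incline: P cos 13° = W sin 26° + μN  with W sin 26° = 49.45 N.
Solving the pair for P and N: P = 70.09 N, N = 85.63 N (and f = μN = 18.84 N).

N ≈ 85.6 N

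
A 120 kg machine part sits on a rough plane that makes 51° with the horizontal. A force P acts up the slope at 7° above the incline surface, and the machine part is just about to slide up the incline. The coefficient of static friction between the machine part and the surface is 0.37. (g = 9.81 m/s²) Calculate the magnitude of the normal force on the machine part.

N ≈ 601 N

On the verge of sliding up the incline, friction equals μN and acts down the slope.
Perpendicular: N + P sin 7° = W cos 51° = 740.8 N.
Along incline: P cos 7° = W sin 51° + μN  with W sin 51° = 914.9 N.
Solving the pair for P and N: P = 1146 N, N = 601.2 N (and f = μN = 222.4 N).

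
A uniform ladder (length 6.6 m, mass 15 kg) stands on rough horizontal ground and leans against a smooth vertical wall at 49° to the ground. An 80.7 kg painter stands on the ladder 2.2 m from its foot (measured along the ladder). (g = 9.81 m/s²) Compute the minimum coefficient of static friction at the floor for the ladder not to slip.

ΣF_y = 0: N_floor = 15×9.81 + 80.7×9.81 = 938.82 N.
Torques about the foot: N_wall · 6.6 sin 49° = 15×9.81×3.3 cos 49° + 80.7×9.81×2.2 cos 49° → N_wall = 293.35 N.
ΣF_x = 0: f_floor = N_wall = 293.35 N.
μ_min = f_floor / N_floor = 293.35 / 938.82 = 0.3125.

μ_min ≈ 0.312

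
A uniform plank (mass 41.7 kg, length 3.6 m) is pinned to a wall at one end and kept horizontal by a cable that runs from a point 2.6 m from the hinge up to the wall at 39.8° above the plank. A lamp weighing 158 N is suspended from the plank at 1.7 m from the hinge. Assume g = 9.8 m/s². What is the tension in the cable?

Take torques about the hinge: T sin 39.8° · 2.6 = 41.7×9.8×1.8 + 158×1.7 = 1004.2 N·m.
So T = 1004.2 / (0.6401 × 2.6) = 603.37 N.

T ≈ 603 N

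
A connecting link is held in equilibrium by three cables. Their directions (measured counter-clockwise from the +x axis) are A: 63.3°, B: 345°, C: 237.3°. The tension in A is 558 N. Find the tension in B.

T_B ≈ 61.2 N

Resolve: ΣF_x = 558 cos 63.3° + T_B cos 345° + T_C cos 237.3° = 0.
        ΣF_y = 558 sin 63.3° + T_B sin 345° + T_C sin 237.3° = 0.
The known terms sum to (250.7, 498.5) N, so 0.9659 T_B − 0.5402 T_C = -250.7 and -0.2588 T_B − 0.8415 T_C = -498.5.
Solving simultaneously: T_B = 61.23 N, T_C = 573.6 N.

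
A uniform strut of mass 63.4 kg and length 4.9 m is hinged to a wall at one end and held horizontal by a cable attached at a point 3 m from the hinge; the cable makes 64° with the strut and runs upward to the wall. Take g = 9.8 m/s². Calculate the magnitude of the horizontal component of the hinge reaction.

Take torques about the hinge: T sin 64° · 3 = 63.4×9.8×2.45 = 1522.2 N·m.
So T = 1522.2 / (0.8988 × 3) = 564.55 N.
ΣF_x = 0: H_x = T cos 64° = 247.48 N.

H_x ≈ 247 N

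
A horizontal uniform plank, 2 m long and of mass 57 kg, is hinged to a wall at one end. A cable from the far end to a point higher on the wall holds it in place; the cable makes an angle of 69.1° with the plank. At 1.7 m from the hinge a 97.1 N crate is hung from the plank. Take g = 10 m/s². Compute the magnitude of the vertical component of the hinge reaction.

|H_y| ≈ 300 N

Take torques about the hinge: T sin 69.1° · 2 = 57×10×1 + 97.1×1.7 = 735.07 N·m.
So T = 735.07 / (0.9342 × 2) = 393.42 N.
ΣF_y = 0: H_y = (57×10 + 97.1) − T sin 69.1° = 667.1 − 367.53 = 299.57 N.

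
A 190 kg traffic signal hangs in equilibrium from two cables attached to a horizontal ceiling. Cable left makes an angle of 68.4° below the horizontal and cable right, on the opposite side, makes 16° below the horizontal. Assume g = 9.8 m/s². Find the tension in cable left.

Weight W = 190 × 9.8 = 1862 N acts straight down.
Horizontal: T_left cos 68.4° = T_right cos 16°  →  T_right = 0.383 T_left.
Vertical: T_left sin 68.4° + T_right sin 16° = 1862.
Substituting the horizontal relation into the vertical equation gives 1.035 T_left = 1862, so T_left = 1798 N.

T_left ≈ 1800 N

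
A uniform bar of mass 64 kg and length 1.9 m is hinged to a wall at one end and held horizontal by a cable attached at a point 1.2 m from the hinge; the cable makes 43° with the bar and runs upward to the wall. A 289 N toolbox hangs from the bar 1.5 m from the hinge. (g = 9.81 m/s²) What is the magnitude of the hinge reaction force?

Take torques about the hinge: T sin 43° · 1.2 = 64×9.81×0.95 + 289×1.5 = 1029.9 N·m.
So T = 1029.9 / (0.6820 × 1.2) = 1258.5 N.
ΣF_x = 0: H_x = T cos 43° = 920.4 N.
ΣF_y = 0: H_y = (64×9.81 + 289) − T sin 43° = 916.84 − 858.29 = 58.55 N.
|H| = √(H_x² + H_y²) = √((920.4)² + (58.55)²) = 922.26 N.

|H| ≈ 922 N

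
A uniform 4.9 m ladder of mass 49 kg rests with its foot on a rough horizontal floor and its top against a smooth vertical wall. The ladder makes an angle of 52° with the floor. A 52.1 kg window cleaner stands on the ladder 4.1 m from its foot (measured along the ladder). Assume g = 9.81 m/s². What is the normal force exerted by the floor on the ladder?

ΣF_y = 0: N_floor = 49×9.81 + 52.1×9.81 = 991.79 N.

N_floor ≈ 992 N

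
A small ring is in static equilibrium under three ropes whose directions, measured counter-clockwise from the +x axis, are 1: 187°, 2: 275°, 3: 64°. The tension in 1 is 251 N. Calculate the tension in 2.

T_2 ≈ 409 N

Resolve: ΣF_x = 251 cos 187° + T_2 cos 275° + T_3 cos 64° = 0.
        ΣF_y = 251 sin 187° + T_2 sin 275° + T_3 sin 64° = 0.
The known terms sum to (-249.1, -30.59) N, so 0.0872 T_2 + 0.4384 T_3 = 249.1 and -0.9962 T_2 + 0.8988 T_3 = 30.59.
Solving simultaneously: T_2 = 408.7 N, T_3 = 487 N.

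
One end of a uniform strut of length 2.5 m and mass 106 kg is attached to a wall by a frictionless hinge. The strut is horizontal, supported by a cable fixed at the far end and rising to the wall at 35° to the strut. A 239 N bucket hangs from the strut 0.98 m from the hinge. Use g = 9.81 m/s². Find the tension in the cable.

T ≈ 1070 N

Take torques about the hinge: T sin 35° · 2.5 = 106×9.81×1.25 + 239×0.98 = 1534 N·m.
So T = 1534 / (0.5736 × 2.5) = 1069.8 N.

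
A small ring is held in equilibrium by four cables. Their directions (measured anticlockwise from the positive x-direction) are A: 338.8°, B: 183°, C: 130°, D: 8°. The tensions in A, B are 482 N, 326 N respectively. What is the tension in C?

T_C ≈ 244 N

Resolve: ΣF_x = 482 cos 338.8° + 326 cos 183° + T_C cos 130° + T_D cos 8° = 0.
        ΣF_y = 482 sin 338.8° + 326 sin 183° + T_C sin 130° + T_D sin 8° = 0.
The known terms sum to (123.8, -191.4) N, so -0.6428 T_C + 0.9903 T_D = -123.8 and 0.7660 T_C + 0.1392 T_D = 191.4.
Solving simultaneously: T_C = 243.8 N, T_D = 33.19 N.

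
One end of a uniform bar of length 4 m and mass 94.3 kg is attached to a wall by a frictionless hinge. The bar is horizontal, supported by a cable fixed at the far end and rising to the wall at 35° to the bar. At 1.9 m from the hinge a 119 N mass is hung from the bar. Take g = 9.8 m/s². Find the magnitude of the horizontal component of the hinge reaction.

H_x ≈ 741 N

Take torques about the hinge: T sin 35° · 4 = 94.3×9.8×2 + 119×1.9 = 2074.4 N·m.
So T = 2074.4 / (0.5736 × 4) = 904.14 N.
ΣF_x = 0: H_x = T cos 35° = 740.63 N.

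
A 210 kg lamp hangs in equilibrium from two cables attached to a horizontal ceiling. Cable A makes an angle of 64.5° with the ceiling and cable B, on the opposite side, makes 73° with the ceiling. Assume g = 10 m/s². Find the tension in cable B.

T_B ≈ 1340 N

Weight W = 210 × 10 = 2100 N acts straight down.
Horizontal: T_A cos 64.5° = T_B cos 73°  →  T_A = 0.6791 T_B.
Vertical: T_A sin 64.5° + T_B sin 73° = 2100.
Substituting the horizontal relation into the vertical equation gives 1.569 T_B = 2100, so T_B = 1338 N.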